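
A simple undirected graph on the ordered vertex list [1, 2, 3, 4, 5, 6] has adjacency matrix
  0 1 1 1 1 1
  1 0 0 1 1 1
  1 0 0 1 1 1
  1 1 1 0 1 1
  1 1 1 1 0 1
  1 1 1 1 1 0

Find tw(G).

4

A width-4 tree decomposition is:
Bags: B1 = {1, 3, 4, 5, 6}  B2 = {1, 2, 4, 5, 6}
Tree: B1–B2
The largest bag has 5 vertices, giving width 4; this decomposition certifies tw(G) ≤ 4. For the lower bound, the 5 vertices {1, 2, 4, 5, 6} are pairwise adjacent, and any tree decomposition puts a clique entirely inside one bag — forcing width ≥ 4. The upper and lower bounds meet at 4, so that is the treewidth.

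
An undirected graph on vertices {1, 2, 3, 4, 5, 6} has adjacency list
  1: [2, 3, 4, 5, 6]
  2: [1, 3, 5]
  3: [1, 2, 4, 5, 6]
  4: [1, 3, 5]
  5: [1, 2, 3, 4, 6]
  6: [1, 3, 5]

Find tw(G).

3

A width-3 tree decomposition is:
Bags: B1 = {1, 3, 4, 5}  B2 = {1, 2, 3, 5}  B3 = {1, 3, 5, 6}
Tree: B1–B2, B1–B3
The largest bag has 4 vertices, giving width 3; this decomposition certifies tw(G) ≤ 3. On the other hand G contains the 4-clique {1, 2, 3, 5}. A clique must lie in a single bag of any decomposition, so no decomposition can have width below 3. The upper and lower bounds meet at 3, so that is the treewidth.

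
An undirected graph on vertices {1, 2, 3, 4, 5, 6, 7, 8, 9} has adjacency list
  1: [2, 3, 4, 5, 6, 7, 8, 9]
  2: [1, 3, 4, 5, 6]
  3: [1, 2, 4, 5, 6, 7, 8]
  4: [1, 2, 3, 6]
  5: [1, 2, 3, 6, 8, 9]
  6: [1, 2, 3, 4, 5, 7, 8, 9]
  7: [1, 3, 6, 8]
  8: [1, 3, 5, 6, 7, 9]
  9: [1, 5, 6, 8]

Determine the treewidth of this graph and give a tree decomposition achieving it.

Every bag has size at most 5, so the width is 5 − 1 = 4 and tw(G) ≤ 4. For the lower bound, the 5 vertices {1, 5, 6, 8, 9} are pairwise adjacent, and any tree decomposition puts a clique entirely inside one bag — forcing width ≥ 4. Therefore the treewidth is 4.

Treewidth 4.
One optimal decomposition is:
Bags: B1 = {1, 3, 5, 6, 8}  B2 = {1, 2, 3, 5, 6}  B3 = {1, 5, 6, 8, 9}  B4 = {1, 3, 6, 7, 8}  B5 = {1, 2, 3, 4, 6}
Tree: B1–B2, B1–B3, B1–B4, B2–B5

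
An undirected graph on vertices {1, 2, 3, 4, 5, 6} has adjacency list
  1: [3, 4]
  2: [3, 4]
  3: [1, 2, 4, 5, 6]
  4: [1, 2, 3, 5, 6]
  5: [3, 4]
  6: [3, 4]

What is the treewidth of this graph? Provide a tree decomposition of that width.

Treewidth 2.
One optimal decomposition is:
Bags: B1 = {3, 4, 5}  B2 = {2, 3, 4}  B3 = {3, 4, 6}  B4 = {1, 3, 4}
Tree: B1–B2, B1–B3, B2–B4

Each bag holds 3 vertices, so the decomposition has width 2, which upper-bounds the treewidth. Conversely, {1, 3, 4} is a clique of size 3, and the vertices of any clique must share a bag in every tree decomposition; so some bag has ≥ 3 vertices and tw(G) ≥ 2. Hence tw(G) = 2 exactly.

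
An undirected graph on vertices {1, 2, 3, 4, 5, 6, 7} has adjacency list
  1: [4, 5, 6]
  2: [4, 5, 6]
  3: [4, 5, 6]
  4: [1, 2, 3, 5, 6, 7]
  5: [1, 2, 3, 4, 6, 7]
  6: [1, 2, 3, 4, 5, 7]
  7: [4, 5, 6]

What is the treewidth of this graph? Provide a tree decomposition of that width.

Each bag holds 4 vertices, so the decomposition has width 3, which upper-bounds the treewidth. On the other hand G contains the 4-clique {1, 4, 5, 6}. A clique must lie in a single bag of any decomposition, so no decomposition can have width below 3. Hence tw(G) = 3 exactly.

Treewidth 3.
One such decomposition:
Bags: B1 = {3, 4, 5, 6}  B2 = {4, 5, 6, 7}  B3 = {2, 4, 5, 6}  B4 = {1, 4, 5, 6}
Tree: B1–B2, B2–B3, B1–B4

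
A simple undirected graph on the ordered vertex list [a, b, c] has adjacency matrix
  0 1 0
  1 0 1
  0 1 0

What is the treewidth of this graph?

1

A width-1 tree decomposition is:
Bags: B1 = {b, c}  B2 = {a, b}
Tree: B1–B2
The largest bag has 2 vertices, giving width 1; this decomposition certifies tw(G) ≤ 1. G has an edge, so its treewidth is at least 1. Combining the bounds, tw(G) = 1.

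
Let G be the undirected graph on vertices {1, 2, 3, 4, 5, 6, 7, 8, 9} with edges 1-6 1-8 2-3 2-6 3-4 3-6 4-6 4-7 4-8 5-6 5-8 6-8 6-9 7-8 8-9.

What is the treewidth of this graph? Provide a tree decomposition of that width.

Treewidth 2.
One such decomposition:
Bags: B1 = {6, 8, 9}  B2 = {5, 6, 8}  B3 = {4, 6, 8}  B4 = {3, 4, 6}  B5 = {2, 3, 6}  B6 = {1, 6, 8}  B7 = {4, 7, 8}
Tree: B1–B2, B2–B3, B3–B4, B4–B5, B2–B6, B3–B7

Every bag has size at most 3, so the width is 3 − 1 = 2 and tw(G) ≤ 2. For the lower bound, the 3 vertices {1, 6, 8} are pairwise adjacent, and any tree decomposition puts a clique entirely inside one bag — forcing width ≥ 2. Therefore the treewidth is 2.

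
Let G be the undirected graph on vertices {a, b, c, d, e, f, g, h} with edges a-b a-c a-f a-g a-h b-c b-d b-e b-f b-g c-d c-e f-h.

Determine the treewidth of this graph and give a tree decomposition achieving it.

Treewidth 2.
One such decomposition:
Bags: B1 = {a, b, c}  B2 = {a, b, f}  B3 = {b, c, d}  B4 = {a, b, g}  B5 = {a, f, h}  B6 = {b, c, e}
Tree: B1–B2, B1–B3, B2–B4, B2–B5, B3–B6

Each bag holds 3 vertices, so the decomposition has width 2, which upper-bounds the treewidth. For the lower bound, the 3 vertices {a, f, h} are pairwise adjacent, and any tree decomposition puts a clique entirely inside one bag — forcing width ≥ 2. Therefore the treewidth is 2.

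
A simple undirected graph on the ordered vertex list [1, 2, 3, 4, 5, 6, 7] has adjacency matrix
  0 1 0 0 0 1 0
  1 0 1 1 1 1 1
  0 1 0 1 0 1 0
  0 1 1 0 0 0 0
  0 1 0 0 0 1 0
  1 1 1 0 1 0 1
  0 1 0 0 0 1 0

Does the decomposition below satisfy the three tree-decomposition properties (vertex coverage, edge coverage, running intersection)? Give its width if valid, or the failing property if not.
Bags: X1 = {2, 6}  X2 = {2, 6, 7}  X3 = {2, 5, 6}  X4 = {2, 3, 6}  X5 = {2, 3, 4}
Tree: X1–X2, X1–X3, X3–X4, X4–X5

A tree decomposition must satisfy three properties: every vertex lies in some bag; for every edge, both endpoints lie together in some bag; and for every vertex, the bags containing it form a connected subtree. Here vertex 1 appears in no bag, so the decomposition is invalid.

No — vertex 1 appears in no bag.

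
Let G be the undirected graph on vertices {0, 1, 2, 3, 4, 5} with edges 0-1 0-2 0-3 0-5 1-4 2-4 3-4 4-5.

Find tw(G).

2

A width-2 tree decomposition is:
Bags: B1 = {0, 2, 4}  B2 = {0, 3, 4}  B3 = {0, 4, 5}  B4 = {0, 1, 4}
Tree: B1–B2, B2–B3, B3–B4
Every bag has size at most 3, so the width is 3 − 1 = 2 and tw(G) ≤ 2. For the lower bound, G contains the cycle 0–2–4–3–0, so G is not a forest; only forests have treewidth ≤ 1, hence tw(G) ≥ 2. Therefore the treewidth is 2.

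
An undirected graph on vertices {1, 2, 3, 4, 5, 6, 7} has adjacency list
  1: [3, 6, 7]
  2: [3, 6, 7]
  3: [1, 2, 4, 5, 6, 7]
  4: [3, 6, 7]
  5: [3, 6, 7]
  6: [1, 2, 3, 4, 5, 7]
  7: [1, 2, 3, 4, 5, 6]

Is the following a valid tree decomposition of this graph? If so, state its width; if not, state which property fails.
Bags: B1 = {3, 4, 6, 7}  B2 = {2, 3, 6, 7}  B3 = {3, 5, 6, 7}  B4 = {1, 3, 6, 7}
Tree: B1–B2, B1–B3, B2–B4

Vertex coverage: the bags together contain {1, 2, 3, 4, 5, 6, 7}, the full vertex set. Edge coverage: each edge of G has both endpoints in at least one bag. Running intersection: for every vertex, the bags containing it form a connected subtree. All three properties hold, so this is a valid tree decomposition of width max|bag| − 1 = 3, and hence tw(G) ≤ 3.

Yes; width 3.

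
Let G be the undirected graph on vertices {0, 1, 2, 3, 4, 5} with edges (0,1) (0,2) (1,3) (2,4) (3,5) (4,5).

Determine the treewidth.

A width-2 tree decomposition is:
Bags: B1 = {0, 1, 2}  B2 = {1, 2, 4}  B3 = {1, 4, 5}  B4 = {1, 3, 5}
Tree: B1–B2, B2–B3, B3–B4
The largest bag has 3 vertices, giving width 2; this decomposition certifies tw(G) ≤ 2. The edges 1–0–2–4–5–3–1 form a cycle, so G is not a tree and its treewidth is at least 2. Combining the bounds, tw(G) = 2.

2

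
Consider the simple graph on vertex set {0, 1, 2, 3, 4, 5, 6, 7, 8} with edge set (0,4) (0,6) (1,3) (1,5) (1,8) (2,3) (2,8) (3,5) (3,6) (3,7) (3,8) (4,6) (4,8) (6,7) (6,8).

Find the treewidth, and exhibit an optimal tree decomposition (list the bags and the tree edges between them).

The largest bag has 3 vertices, giving width 2; this decomposition certifies tw(G) ≤ 2. For the lower bound, the 3 vertices {0, 4, 6} are pairwise adjacent, and any tree decomposition puts a clique entirely inside one bag — forcing width ≥ 2. Therefore the treewidth is 2.

Treewidth 2.
One optimal decomposition is:
Bags: B1 = {1, 3, 5}  B2 = {1, 3, 8}  B3 = {3, 6, 8}  B4 = {4, 6, 8}  B5 = {3, 6, 7}  B6 = {2, 3, 8}  B7 = {0, 4, 6}
Tree: B1–B2, B2–B3, B3–B4, B3–B5, B3–B6, B4–B7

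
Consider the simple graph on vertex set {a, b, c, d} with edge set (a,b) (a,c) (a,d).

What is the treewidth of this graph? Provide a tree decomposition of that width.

The largest bag has 2 vertices, giving width 1; this decomposition certifies tw(G) ≤ 1. Any graph with an edge has treewidth ≥ 1, and G has the edge a–d. Hence tw(G) = 1 exactly.

Treewidth 1.
One such decomposition:
Bags: B1 = {a, d}  B2 = {a, b}  B3 = {a, c}
Tree: B1–B2, B1–B3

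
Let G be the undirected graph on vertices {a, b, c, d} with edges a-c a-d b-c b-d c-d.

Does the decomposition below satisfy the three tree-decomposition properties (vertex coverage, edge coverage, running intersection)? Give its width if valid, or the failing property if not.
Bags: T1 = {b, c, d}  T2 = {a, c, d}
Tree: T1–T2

Yes; width 2.

Checking the three conditions: (i) the bags cover all of {a, b, c, d}; (ii) for each edge, some bag contains both endpoints; (iii) the bags containing any fixed vertex form a subtree. All hold, so the decomposition is valid with width 3 − 1 = 2.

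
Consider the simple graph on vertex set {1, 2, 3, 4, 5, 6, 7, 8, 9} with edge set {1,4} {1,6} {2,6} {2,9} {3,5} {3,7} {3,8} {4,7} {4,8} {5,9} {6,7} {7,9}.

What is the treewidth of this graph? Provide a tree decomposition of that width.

Treewidth 3.
One such decomposition:
Bags: B1 = {3, 4, 5, 8}  B2 = {3, 4, 5, 7}  B3 = {4, 5, 7, 9}  B4 = {1, 4, 7, 9}  B5 = {1, 6, 7, 9}  B6 = {1, 2, 6, 9}
Tree: B1–B2, B2–B3, B3–B4, B4–B5, B5–B6

The largest bag has 4 vertices, giving width 3; this decomposition certifies tw(G) ≤ 3. For the lower bound: the 4 vertex sets {3,5,8}, {4}, {7}, {1,2,6,9} are disjoint, each induces a connected subgraph, and every pair is joined by at least one edge of G. Contracting each set to a single vertex therefore yields K_{4} as a minor, and since treewidth is minor-monotone, tw(G) ≥ tw(K_{4}) = 3. Combining the bounds, tw(G) = 3.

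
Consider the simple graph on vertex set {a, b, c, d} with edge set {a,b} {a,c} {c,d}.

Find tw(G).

1

A width-1 tree decomposition is:
Bags: B1 = {c, d}  B2 = {a, c}  B3 = {a, b}
Tree: B1–B2, B2–B3
The largest bag has 2 vertices, giving width 1; this decomposition certifies tw(G) ≤ 1. G has an edge, so its treewidth is at least 1. The upper and lower bounds meet at 1, so that is the treewidth.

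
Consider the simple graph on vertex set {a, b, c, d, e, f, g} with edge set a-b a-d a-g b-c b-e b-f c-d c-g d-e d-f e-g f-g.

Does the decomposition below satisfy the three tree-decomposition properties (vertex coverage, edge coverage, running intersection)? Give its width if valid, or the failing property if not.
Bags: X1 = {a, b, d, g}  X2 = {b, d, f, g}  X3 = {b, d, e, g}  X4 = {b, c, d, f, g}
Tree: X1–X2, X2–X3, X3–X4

A tree decomposition must satisfy three properties: every vertex lies in some bag; for every edge, both endpoints lie together in some bag; and for every vertex, the bags containing it form a connected subtree. Here bags containing vertex f are not connected in the tree, so the decomposition is invalid.

No — bags containing vertex f are not connected in the tree.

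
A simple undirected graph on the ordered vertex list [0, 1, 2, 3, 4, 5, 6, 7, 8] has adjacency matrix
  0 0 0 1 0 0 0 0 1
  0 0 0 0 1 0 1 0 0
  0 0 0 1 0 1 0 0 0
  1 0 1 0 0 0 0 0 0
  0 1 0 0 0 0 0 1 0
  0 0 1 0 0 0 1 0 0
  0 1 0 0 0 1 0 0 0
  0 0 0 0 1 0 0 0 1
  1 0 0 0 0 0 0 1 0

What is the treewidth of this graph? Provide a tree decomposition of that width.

Treewidth 2.
One optimal decomposition is:
Bags: B1 = {0, 7, 8}  B2 = {0, 4, 7}  B3 = {0, 1, 4}  B4 = {0, 1, 6}  B5 = {0, 5, 6}  B6 = {0, 2, 5}  B7 = {0, 2, 3}
Tree: B1–B2, B2–B3, B3–B4, B4–B5, B5–B6, B6–B7

Every bag has size at most 3, so the width is 3 − 1 = 2 and tw(G) ≤ 2. The edges 0–8–7–4–1–6–5–2–3–0 form a cycle, so G is not a tree and its treewidth is at least 2. Combining the bounds, tw(G) = 2.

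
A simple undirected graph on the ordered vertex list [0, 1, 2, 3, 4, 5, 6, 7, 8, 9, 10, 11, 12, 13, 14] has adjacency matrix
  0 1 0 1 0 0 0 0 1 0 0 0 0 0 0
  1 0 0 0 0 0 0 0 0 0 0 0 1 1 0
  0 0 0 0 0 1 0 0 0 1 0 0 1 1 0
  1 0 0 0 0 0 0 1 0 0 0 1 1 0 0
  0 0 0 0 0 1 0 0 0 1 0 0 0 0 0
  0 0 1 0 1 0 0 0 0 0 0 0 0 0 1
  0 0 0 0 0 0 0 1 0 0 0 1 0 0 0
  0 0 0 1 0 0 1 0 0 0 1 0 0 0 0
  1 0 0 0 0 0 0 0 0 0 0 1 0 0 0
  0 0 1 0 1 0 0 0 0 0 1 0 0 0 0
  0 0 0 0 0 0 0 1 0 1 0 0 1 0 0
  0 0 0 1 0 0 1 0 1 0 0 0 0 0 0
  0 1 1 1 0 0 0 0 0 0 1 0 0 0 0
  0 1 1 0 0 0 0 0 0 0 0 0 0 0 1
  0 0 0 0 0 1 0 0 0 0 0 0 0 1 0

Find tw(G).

3

A width-3 tree decomposition is:
Bags: B1 = {0, 6, 8, 11}  B2 = {0, 3, 6, 11}  B3 = {0, 3, 6, 7}  B4 = {0, 1, 3, 7}  B5 = {1, 3, 7, 12}  B6 = {1, 7, 10, 12}  B7 = {1, 10, 12, 13}  B8 = {2, 10, 12, 13}  B9 = {2, 9, 10, 13}  B10 = {2, 9, 13, 14}  B11 = {2, 5, 9, 14}  B12 = {4, 5, 9, 14}
Tree: B1–B2, B2–B3, B3–B4, B4–B5, B5–B6, B6–B7, B7–B8, B8–B9, B9–B10, B10–B11, B11–B12
Each bag holds 4 vertices, so the decomposition has width 3, which upper-bounds the treewidth. For the lower bound: the 4 vertex sets {6,8,11}, {0}, {3}, {1,7,10,12} are disjoint, each induces a connected subgraph, and every pair is joined by at least one edge of G. Contracting each set to a single vertex therefore yields K_{4} as a minor, and since treewidth is minor-monotone, tw(G) ≥ tw(K_{4}) = 3. Hence tw(G) = 3 exactly.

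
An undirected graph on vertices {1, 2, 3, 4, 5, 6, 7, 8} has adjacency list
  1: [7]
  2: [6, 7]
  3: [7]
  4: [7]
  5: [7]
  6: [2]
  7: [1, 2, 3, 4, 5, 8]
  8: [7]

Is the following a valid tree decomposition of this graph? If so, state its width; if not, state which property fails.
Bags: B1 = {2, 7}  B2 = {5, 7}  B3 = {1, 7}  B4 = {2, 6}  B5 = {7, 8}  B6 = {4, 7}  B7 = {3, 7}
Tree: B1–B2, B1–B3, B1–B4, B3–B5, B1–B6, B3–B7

Yes; width 1.

Every vertex of G appears in some bag (union = {1, 2, 3, 4, 5, 6, 7, 8}); every edge is covered by a bag; and for each vertex v the set of bags containing v is connected in the bag tree. The decomposition is therefore valid. The largest bag has 2 vertices, so the width is 1.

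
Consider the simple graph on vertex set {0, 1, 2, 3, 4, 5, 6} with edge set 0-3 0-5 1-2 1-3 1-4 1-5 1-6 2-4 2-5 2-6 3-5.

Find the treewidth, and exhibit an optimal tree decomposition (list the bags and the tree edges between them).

Treewidth 2.
One optimal decomposition is:
Bags: B1 = {1, 2, 4}  B2 = {1, 2, 5}  B3 = {1, 3, 5}  B4 = {1, 2, 6}  B5 = {0, 3, 5}
Tree: B1–B2, B2–B3, B2–B4, B3–B5

Every bag has size at most 3, so the width is 3 − 1 = 2 and tw(G) ≤ 2. On the other hand G contains the 3-clique {0, 3, 5}. A clique must lie in a single bag of any decomposition, so no decomposition can have width below 2. Hence tw(G) = 2 exactly.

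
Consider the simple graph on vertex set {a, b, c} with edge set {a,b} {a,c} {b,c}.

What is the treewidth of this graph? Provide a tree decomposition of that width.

Treewidth 2.
One such decomposition:
Bags: B1 = {a, b, c}
Tree: (single bag)

A single bag containing all 3 vertices is trivially a valid decomposition of width 2. Conversely, {a, b, c} is a clique of size 3, and the vertices of any clique must share a bag in every tree decomposition; so some bag has ≥ 3 vertices and tw(G) ≥ 2. Combining the bounds, tw(G) = 2.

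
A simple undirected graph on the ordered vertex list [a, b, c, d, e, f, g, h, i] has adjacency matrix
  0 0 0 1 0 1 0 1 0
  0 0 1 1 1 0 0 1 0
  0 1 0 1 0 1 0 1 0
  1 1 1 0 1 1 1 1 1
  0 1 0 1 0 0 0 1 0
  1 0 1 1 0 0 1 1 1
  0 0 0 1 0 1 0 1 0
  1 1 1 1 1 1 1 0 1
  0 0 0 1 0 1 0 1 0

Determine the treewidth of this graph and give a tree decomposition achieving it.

Treewidth 3.
Bags: B1 = {c, d, f, h}  B2 = {b, c, d, h}  B3 = {d, f, g, h}  B4 = {d, f, h, i}  B5 = {a, d, f, h}  B6 = {b, d, e, h}
Tree: B1–B2, B1–B3, B1–B4, B4–B5, B2–B6

Every bag has size at most 4, so the width is 4 − 1 = 3 and tw(G) ≤ 3. On the other hand G contains the 4-clique {b, d, e, h}. A clique must lie in a single bag of any decomposition, so no decomposition can have width below 3. Combining the bounds, tw(G) = 3.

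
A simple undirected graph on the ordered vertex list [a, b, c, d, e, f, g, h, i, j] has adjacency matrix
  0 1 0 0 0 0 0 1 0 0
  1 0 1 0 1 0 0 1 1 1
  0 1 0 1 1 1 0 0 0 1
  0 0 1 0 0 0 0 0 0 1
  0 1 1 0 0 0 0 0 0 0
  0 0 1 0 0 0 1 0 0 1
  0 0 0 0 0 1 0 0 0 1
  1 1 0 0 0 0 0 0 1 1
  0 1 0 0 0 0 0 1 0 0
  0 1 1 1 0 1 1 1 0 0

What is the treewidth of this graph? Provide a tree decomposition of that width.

Treewidth 2.
Bags: B1 = {b, h, j}  B2 = {b, c, j}  B3 = {b, c, e}  B4 = {c, f, j}  B5 = {a, b, h}  B6 = {f, g, j}  B7 = {b, h, i}  B8 = {c, d, j}
Tree: B1–B2, B2–B3, B2–B4, B1–B5, B4–B6, B5–B7, B4–B8

Each bag holds 3 vertices, so the decomposition has width 2, which upper-bounds the treewidth. For the lower bound, the 3 vertices {c, d, j} are pairwise adjacent, and any tree decomposition puts a clique entirely inside one bag — forcing width ≥ 2. Therefore the treewidth is 2.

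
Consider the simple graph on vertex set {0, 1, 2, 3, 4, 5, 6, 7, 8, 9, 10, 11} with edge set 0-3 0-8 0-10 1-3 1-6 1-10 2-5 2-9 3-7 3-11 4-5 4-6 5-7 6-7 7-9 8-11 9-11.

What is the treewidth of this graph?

A width-3 tree decomposition is:
Bags: B1 = {0, 8, 10, 11}  B2 = {0, 3, 10, 11}  B3 = {1, 3, 10, 11}  B4 = {1, 3, 9, 11}  B5 = {1, 3, 7, 9}  B6 = {1, 6, 7, 9}  B7 = {2, 6, 7, 9}  B8 = {2, 5, 6, 7}  B9 = {2, 4, 5, 6}
Tree: B1–B2, B2–B3, B3–B4, B4–B5, B5–B6, B6–B7, B7–B8, B8–B9
The largest bag has 4 vertices, giving width 3; this decomposition certifies tw(G) ≤ 3. For the lower bound: the 4 vertex sets {0,8,10}, {11}, {3}, {1,6,7,9} are disjoint, each induces a connected subgraph, and every pair is joined by at least one edge of G. Contracting each set to a single vertex therefore yields K_{4} as a minor, and since treewidth is minor-monotone, tw(G) ≥ tw(K_{4}) = 3. Therefore the treewidth is 3.

3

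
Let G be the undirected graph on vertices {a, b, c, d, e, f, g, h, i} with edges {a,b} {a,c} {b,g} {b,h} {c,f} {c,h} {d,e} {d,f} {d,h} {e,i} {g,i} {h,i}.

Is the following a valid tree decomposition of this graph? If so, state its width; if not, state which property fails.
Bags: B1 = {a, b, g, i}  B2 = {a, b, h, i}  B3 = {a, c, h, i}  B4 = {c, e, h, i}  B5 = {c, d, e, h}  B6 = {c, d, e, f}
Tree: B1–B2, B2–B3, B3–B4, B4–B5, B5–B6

Yes; width 3.

Vertex coverage: the bags together contain {a, b, c, d, e, f, g, h, i}, the full vertex set. Edge coverage: each edge of G has both endpoints in at least one bag. Running intersection: for every vertex, the bags containing it form a connected subtree. All three properties hold, so this is a valid tree decomposition of width max|bag| − 1 = 3, and hence tw(G) ≤ 3.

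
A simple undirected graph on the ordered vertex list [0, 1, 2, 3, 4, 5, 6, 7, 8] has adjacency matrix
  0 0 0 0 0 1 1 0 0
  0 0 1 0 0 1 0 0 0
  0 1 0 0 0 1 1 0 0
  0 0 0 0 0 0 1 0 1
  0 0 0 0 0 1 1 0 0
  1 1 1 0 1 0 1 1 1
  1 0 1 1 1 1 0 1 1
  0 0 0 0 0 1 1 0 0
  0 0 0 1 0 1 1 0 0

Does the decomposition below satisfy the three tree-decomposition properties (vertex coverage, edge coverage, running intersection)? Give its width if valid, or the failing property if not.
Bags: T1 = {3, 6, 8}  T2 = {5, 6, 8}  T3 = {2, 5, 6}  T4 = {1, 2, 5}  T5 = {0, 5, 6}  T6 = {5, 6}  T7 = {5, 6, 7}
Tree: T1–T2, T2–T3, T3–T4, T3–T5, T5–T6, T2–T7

No — vertex 4 appears in no bag.

A tree decomposition must satisfy three properties: every vertex lies in some bag; for every edge, both endpoints lie together in some bag; and for every vertex, the bags containing it form a connected subtree. Here vertex 4 appears in no bag, so the decomposition is invalid.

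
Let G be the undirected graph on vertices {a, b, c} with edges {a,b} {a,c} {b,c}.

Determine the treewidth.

2

A width-2 tree decomposition is:
Bags: B1 = {a, b, c}
Tree: (single bag)
With just one bag of size 3, the width is 3 − 1 = 2, so tw(G) ≤ 2. Conversely, {a, b, c} is a clique of size 3, and the vertices of any clique must share a bag in every tree decomposition; so some bag has ≥ 3 vertices and tw(G) ≥ 2. Therefore the treewidth is 2.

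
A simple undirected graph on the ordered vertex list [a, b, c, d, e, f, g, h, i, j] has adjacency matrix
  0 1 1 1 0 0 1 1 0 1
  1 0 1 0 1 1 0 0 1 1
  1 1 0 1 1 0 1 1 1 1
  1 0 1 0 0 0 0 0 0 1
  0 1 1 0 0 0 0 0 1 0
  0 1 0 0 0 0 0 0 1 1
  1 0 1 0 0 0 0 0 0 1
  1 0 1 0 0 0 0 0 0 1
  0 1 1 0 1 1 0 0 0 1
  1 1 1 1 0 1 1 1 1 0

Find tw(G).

A width-3 tree decomposition is:
Bags: B1 = {a, c, d, j}  B2 = {a, b, c, j}  B3 = {b, c, i, j}  B4 = {b, f, i, j}  B5 = {a, c, g, j}  B6 = {b, c, e, i}  B7 = {a, c, h, j}
Tree: B1–B2, B2–B3, B3–B4, B1–B5, B3–B6, B5–B7
The largest bag has 4 vertices, giving width 3; this decomposition certifies tw(G) ≤ 3. On the other hand G contains the 4-clique {a, c, d, j}. A clique must lie in a single bag of any decomposition, so no decomposition can have width below 3. Combining the bounds, tw(G) = 3.

3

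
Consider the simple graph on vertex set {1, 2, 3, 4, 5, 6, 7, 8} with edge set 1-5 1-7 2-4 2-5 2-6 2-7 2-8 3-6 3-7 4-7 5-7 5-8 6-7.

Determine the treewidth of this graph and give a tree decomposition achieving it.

Treewidth 2.
Bags: B1 = {2, 4, 7}  B2 = {2, 5, 7}  B3 = {2, 5, 8}  B4 = {2, 6, 7}  B5 = {3, 6, 7}  B6 = {1, 5, 7}
Tree: B1–B2, B2–B3, B1–B4, B4–B5, B2–B6

Every bag has size at most 3, so the width is 3 − 1 = 2 and tw(G) ≤ 2. On the other hand G contains the 3-clique {2, 5, 8}. A clique must lie in a single bag of any decomposition, so no decomposition can have width below 2. The upper and lower bounds meet at 2, so that is the treewidth.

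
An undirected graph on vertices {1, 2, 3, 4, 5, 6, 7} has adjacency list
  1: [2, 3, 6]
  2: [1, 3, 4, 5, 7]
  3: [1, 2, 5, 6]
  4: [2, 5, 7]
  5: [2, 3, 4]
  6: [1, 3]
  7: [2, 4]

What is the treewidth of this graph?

2

A width-2 tree decomposition is:
Bags: B1 = {2, 3, 5}  B2 = {1, 2, 3}  B3 = {2, 4, 5}  B4 = {1, 3, 6}  B5 = {2, 4, 7}
Tree: B1–B2, B1–B3, B2–B4, B3–B5
The largest bag has 3 vertices, giving width 2; this decomposition certifies tw(G) ≤ 2. On the other hand G contains the 3-clique {1, 2, 3}. A clique must lie in a single bag of any decomposition, so no decomposition can have width below 2. The upper and lower bounds meet at 2, so that is the treewidth.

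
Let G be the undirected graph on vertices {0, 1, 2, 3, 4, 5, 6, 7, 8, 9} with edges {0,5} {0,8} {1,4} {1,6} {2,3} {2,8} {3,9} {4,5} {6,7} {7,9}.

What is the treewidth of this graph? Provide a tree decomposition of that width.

Treewidth 2.
One optimal decomposition is:
Bags: B1 = {2, 3, 8}  B2 = {3, 8, 9}  B3 = {7, 8, 9}  B4 = {6, 7, 8}  B5 = {1, 6, 8}  B6 = {1, 4, 8}  B7 = {4, 5, 8}  B8 = {0, 5, 8}
Tree: B1–B2, B2–B3, B3–B4, B4–B5, B5–B6, B6–B7, B7–B8

The largest bag has 3 vertices, giving width 2; this decomposition certifies tw(G) ≤ 2. For the lower bound, G contains the cycle 8–2–3–9–7–6–1–4–5–0–8, so G is not a forest; only forests have treewidth ≤ 1, hence tw(G) ≥ 2. The upper and lower bounds meet at 2, so that is the treewidth.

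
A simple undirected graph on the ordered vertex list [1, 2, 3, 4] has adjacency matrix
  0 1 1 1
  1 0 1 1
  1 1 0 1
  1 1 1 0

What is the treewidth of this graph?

3

A width-3 tree decomposition is:
Bags: B1 = {1, 2, 3, 4}
Tree: (single bag)
A single bag containing all 4 vertices is trivially a valid decomposition of width 3. Conversely, {1, 2, 3, 4} is a clique of size 4, and the vertices of any clique must share a bag in every tree decomposition; so some bag has ≥ 4 vertices and tw(G) ≥ 3. The upper and lower bounds meet at 3, so that is the treewidth.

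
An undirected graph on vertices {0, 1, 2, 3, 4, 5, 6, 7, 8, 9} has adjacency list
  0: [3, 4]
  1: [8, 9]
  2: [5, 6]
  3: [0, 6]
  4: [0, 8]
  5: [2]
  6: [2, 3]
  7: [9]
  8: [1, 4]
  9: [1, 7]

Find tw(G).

1

A width-1 tree decomposition is:
Bags: B1 = {2, 5}  B2 = {2, 6}  B3 = {3, 6}  B4 = {0, 3}  B5 = {0, 4}  B6 = {4, 8}  B7 = {1, 8}  B8 = {1, 9}  B9 = {7, 9}
Tree: B1–B2, B2–B3, B3–B4, B4–B5, B5–B6, B6–B7, B7–B8, B8–B9
Every bag has size at most 2, so the width is 2 − 1 = 1 and tw(G) ≤ 1. G has an edge, so its treewidth is at least 1. Combining the bounds, tw(G) = 1.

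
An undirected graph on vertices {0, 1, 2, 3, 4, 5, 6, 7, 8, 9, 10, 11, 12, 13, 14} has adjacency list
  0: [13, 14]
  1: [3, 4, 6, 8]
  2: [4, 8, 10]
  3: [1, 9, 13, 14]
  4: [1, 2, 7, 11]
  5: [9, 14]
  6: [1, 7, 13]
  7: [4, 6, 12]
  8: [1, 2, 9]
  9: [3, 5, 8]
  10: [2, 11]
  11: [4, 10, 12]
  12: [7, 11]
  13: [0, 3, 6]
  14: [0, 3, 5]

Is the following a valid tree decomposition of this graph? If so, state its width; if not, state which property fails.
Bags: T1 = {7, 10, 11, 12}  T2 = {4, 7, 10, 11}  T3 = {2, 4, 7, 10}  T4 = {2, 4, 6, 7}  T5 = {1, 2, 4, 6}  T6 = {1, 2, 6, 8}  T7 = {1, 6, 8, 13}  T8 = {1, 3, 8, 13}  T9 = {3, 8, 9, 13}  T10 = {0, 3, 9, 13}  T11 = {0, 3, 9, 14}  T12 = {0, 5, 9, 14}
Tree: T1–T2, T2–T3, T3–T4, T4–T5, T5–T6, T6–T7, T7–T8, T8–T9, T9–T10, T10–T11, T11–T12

Yes; width 3.

Vertex coverage: the bags together contain {0, 1, 2, 3, 4, 5, 6, 7, 8, 9, 10, 11, 12, 13, 14}, the full vertex set. Edge coverage: each edge of G has both endpoints in at least one bag. Running intersection: for every vertex, the bags containing it form a connected subtree. All three properties hold, so this is a valid tree decomposition of width max|bag| − 1 = 3, and hence tw(G) ≤ 3.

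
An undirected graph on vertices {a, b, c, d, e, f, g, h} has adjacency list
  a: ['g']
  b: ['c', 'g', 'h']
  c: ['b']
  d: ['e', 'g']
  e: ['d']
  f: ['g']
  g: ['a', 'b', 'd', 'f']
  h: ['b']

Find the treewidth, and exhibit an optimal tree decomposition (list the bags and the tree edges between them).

Treewidth 1.
Bags: B1 = {b, g}  B2 = {a, g}  B3 = {d, g}  B4 = {f, g}  B5 = {b, h}  B6 = {b, c}  B7 = {d, e}
Tree: B1–B2, B1–B3, B3–B4, B1–B5, B1–B6, B3–B7

Each bag holds 2 vertices, so the decomposition has width 1, which upper-bounds the treewidth. Any graph with an edge has treewidth ≥ 1, and G has the edge g–b. The upper and lower bounds meet at 1, so that is the treewidth.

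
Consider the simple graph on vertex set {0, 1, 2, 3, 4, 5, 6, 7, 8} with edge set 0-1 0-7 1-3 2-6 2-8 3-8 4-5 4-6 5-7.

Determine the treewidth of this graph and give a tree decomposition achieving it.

Each bag holds 3 vertices, so the decomposition has width 2, which upper-bounds the treewidth. The edges 5–7–0–1–3–8–2–6–4–5 form a cycle, so G is not a tree and its treewidth is at least 2. Hence tw(G) = 2 exactly.

Treewidth 2.
Bags: B1 = {0, 5, 7}  B2 = {0, 1, 5}  B3 = {1, 3, 5}  B4 = {3, 5, 8}  B5 = {2, 5, 8}  B6 = {2, 5, 6}  B7 = {4, 5, 6}
Tree: B1–B2, B2–B3, B3–B4, B4–B5, B5–B6, B6–B7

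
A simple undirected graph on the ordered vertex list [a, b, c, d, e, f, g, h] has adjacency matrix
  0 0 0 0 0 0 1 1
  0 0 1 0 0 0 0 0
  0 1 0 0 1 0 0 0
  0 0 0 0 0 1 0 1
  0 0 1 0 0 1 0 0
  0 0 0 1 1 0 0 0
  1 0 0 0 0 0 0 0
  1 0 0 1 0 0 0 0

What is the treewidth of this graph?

1

A width-1 tree decomposition is:
Bags: B1 = {a, g}  B2 = {a, h}  B3 = {d, h}  B4 = {d, f}  B5 = {e, f}  B6 = {c, e}  B7 = {b, c}
Tree: B1–B2, B2–B3, B3–B4, B4–B5, B5–B6, B6–B7
Every bag has size at most 2, so the width is 2 − 1 = 1 and tw(G) ≤ 1. Since G has at least one edge (e.g. g–a), it is not an edgeless graph, so tw(G) ≥ 1. Combining the bounds, tw(G) = 1.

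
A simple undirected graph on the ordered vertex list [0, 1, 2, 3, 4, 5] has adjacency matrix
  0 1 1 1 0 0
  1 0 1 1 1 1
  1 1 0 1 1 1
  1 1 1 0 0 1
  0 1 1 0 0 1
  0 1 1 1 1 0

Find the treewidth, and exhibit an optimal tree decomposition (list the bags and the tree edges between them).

The largest bag has 4 vertices, giving width 3; this decomposition certifies tw(G) ≤ 3. Conversely, {0, 1, 2, 3} is a clique of size 4, and the vertices of any clique must share a bag in every tree decomposition; so some bag has ≥ 4 vertices and tw(G) ≥ 3. The upper and lower bounds meet at 3, so that is the treewidth.

Treewidth 3.
Bags: B1 = {1, 2, 3, 5}  B2 = {0, 1, 2, 3}  B3 = {1, 2, 4, 5}
Tree: B1–B2, B1–B3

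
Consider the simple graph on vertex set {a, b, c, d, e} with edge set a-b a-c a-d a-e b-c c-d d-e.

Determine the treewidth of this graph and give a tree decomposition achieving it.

Treewidth 2.
One such decomposition:
Bags: B1 = {a, c, d}  B2 = {a, b, c}  B3 = {a, d, e}
Tree: B1–B2, B1–B3

The largest bag has 3 vertices, giving width 2; this decomposition certifies tw(G) ≤ 2. On the other hand G contains the 3-clique {a, d, e}. A clique must lie in a single bag of any decomposition, so no decomposition can have width below 2. The upper and lower bounds meet at 2, so that is the treewidth.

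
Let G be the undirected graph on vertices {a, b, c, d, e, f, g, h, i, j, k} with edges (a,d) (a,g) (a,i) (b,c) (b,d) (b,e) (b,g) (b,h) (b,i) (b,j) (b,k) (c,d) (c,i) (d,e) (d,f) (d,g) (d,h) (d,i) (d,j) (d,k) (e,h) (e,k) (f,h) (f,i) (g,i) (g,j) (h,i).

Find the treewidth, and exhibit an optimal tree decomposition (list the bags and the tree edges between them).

Treewidth 3.
Bags: B1 = {b, d, g, i}  B2 = {b, d, h, i}  B3 = {d, f, h, i}  B4 = {b, d, e, h}  B5 = {b, d, e, k}  B6 = {b, c, d, i}  B7 = {b, d, g, j}  B8 = {a, d, g, i}
Tree: B1–B2, B2–B3, B2–B4, B4–B5, B1–B6, B1–B7, B1–B8

Each bag holds 4 vertices, so the decomposition has width 3, which upper-bounds the treewidth. Conversely, {a, d, g, i} is a clique of size 4, and the vertices of any clique must share a bag in every tree decomposition; so some bag has ≥ 4 vertices and tw(G) ≥ 3. Hence tw(G) = 3 exactly.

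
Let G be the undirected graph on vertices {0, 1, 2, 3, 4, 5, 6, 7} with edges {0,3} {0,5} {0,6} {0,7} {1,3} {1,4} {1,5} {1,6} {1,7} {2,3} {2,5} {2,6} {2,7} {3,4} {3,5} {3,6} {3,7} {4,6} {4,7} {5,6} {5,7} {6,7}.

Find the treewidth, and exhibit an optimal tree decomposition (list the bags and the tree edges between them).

Treewidth 4.
One optimal decomposition is:
Bags: B1 = {1, 3, 5, 6, 7}  B2 = {0, 3, 5, 6, 7}  B3 = {1, 3, 4, 6, 7}  B4 = {2, 3, 5, 6, 7}
Tree: B1–B2, B1–B3, B2–B4

Every bag has size at most 5, so the width is 5 − 1 = 4 and tw(G) ≤ 4. Conversely, {1, 3, 4, 6, 7} is a clique of size 5, and the vertices of any clique must share a bag in every tree decomposition; so some bag has ≥ 5 vertices and tw(G) ≥ 4. Hence tw(G) = 4 exactly.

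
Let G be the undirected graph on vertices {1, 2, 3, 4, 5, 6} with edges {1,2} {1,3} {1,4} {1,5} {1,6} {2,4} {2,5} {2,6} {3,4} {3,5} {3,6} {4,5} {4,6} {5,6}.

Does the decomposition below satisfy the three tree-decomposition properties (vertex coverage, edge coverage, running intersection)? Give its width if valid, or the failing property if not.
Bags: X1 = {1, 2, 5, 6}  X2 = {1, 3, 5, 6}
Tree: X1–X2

A tree decomposition must satisfy three properties: every vertex lies in some bag; for every edge, both endpoints lie together in some bag; and for every vertex, the bags containing it form a connected subtree. Here vertex 4 appears in no bag, so the decomposition is invalid.

No — vertex 4 appears in no bag.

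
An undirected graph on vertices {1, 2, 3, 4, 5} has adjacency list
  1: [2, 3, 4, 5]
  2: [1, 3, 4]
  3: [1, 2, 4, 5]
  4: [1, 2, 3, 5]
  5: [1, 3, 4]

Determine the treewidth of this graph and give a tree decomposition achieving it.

Every bag has size at most 4, so the width is 4 − 1 = 3 and tw(G) ≤ 3. On the other hand G contains the 4-clique {1, 2, 3, 4}. A clique must lie in a single bag of any decomposition, so no decomposition can have width below 3. Combining the bounds, tw(G) = 3.

Treewidth 3.
Bags: B1 = {1, 2, 3, 4}  B2 = {1, 3, 4, 5}
Tree: B1–B2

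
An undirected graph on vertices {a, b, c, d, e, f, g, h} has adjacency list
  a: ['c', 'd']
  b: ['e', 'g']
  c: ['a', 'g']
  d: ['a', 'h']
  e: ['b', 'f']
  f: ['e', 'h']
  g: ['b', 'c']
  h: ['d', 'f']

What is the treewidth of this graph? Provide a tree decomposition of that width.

Treewidth 2.
One such decomposition:
Bags: B1 = {b, e, g}  B2 = {c, e, g}  B3 = {a, c, e}  B4 = {a, d, e}  B5 = {d, e, h}  B6 = {e, f, h}
Tree: B1–B2, B2–B3, B3–B4, B4–B5, B5–B6

The largest bag has 3 vertices, giving width 2; this decomposition certifies tw(G) ≤ 2. Since e–b–g–c–a–d–h–f–e is a cycle in G, G is not acyclic. Forests are exactly the graphs of treewidth ≤ 1, so tw(G) ≥ 2. Hence tw(G) = 2 exactly.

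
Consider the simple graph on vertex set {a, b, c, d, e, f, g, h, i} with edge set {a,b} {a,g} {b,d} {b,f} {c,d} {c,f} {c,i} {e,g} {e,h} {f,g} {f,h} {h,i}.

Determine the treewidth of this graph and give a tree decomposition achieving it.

Each bag holds 4 vertices, so the decomposition has width 3, which upper-bounds the treewidth. For the lower bound: the 4 vertex sets {c,d,i}, {h}, {f}, {a,b,e,g} are disjoint, each induces a connected subgraph, and every pair is joined by at least one edge of G. Contracting each set to a single vertex therefore yields K_{4} as a minor, and since treewidth is minor-monotone, tw(G) ≥ tw(K_{4}) = 3. Hence tw(G) = 3 exactly.

Treewidth 3.
One such decomposition:
Bags: B1 = {c, d, h, i}  B2 = {c, d, f, h}  B3 = {b, d, f, h}  B4 = {b, e, f, h}  B5 = {b, e, f, g}  B6 = {a, b, e, g}
Tree: B1–B2, B2–B3, B3–B4, B4–B5, B5–B6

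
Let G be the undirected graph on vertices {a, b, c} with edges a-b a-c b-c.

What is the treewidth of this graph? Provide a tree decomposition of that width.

Treewidth 2.
One such decomposition:
Bags: B1 = {a, b, c}
Tree: (single bag)

A single bag containing all 3 vertices is trivially a valid decomposition of width 2. For the lower bound, the 3 vertices {a, b, c} are pairwise adjacent, and any tree decomposition puts a clique entirely inside one bag — forcing width ≥ 2. Combining the bounds, tw(G) = 2.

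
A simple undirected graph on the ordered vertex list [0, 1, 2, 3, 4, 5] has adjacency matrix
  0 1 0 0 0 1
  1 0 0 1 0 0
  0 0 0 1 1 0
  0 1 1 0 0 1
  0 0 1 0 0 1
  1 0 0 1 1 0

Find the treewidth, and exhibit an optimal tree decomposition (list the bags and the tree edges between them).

Treewidth 2.
Bags: B1 = {2, 3, 4}  B2 = {3, 4, 5}  B3 = {1, 3, 5}  B4 = {0, 1, 5}
Tree: B1–B2, B2–B3, B3–B4

The largest bag has 3 vertices, giving width 2; this decomposition certifies tw(G) ≤ 2. The edges 2–4–5–3–2 form a cycle, so G is not a tree and its treewidth is at least 2. Therefore the treewidth is 2.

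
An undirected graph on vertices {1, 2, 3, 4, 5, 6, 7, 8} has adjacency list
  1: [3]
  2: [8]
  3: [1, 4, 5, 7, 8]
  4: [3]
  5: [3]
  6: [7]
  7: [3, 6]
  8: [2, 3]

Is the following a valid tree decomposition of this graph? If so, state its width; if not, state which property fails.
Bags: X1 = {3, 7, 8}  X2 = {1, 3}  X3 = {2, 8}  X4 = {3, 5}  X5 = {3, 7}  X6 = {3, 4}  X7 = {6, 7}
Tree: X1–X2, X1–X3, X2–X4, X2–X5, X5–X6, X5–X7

No — bags containing vertex 7 are not connected in the tree.

A tree decomposition must satisfy three properties: every vertex lies in some bag; for every edge, both endpoints lie together in some bag; and for every vertex, the bags containing it form a connected subtree. Here bags containing vertex 7 are not connected in the tree, so the decomposition is invalid.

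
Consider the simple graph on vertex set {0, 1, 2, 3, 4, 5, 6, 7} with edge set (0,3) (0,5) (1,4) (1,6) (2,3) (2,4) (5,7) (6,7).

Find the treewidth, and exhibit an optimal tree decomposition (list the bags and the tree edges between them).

Treewidth 2.
One such decomposition:
Bags: B1 = {1, 2, 4}  B2 = {1, 2, 6}  B3 = {2, 6, 7}  B4 = {2, 5, 7}  B5 = {0, 2, 5}  B6 = {0, 2, 3}
Tree: B1–B2, B2–B3, B3–B4, B4–B5, B5–B6

Every bag has size at most 3, so the width is 3 − 1 = 2 and tw(G) ≤ 2. The edges 2–4–1–6–7–5–0–3–2 form a cycle, so G is not a tree and its treewidth is at least 2. Hence tw(G) = 2 exactly.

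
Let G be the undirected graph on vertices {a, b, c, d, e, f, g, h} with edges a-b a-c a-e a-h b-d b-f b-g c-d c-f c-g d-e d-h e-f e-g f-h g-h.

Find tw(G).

A width-4 tree decomposition is:
Bags: B1 = {b, c, e, f, h}  B2 = {a, b, c, e, h}  B3 = {b, c, e, g, h}  B4 = {b, c, d, e, h}
Tree: B1–B2, B2–B3, B3–B4
Every bag has size at most 5, so the width is 5 − 1 = 4 and tw(G) ≤ 4. For the lower bound: the 5 vertex sets {f,h}, {a,c}, {e,g}, {b}, {d} are disjoint, each induces a connected subgraph, and every pair is joined by at least one edge of G. Contracting each set to a single vertex therefore yields K_{5} as a minor, and since treewidth is minor-monotone, tw(G) ≥ tw(K_{5}) = 4. Hence tw(G) = 4 exactly.

4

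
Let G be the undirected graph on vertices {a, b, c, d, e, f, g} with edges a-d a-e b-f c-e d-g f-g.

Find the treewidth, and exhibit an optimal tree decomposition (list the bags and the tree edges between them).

Every bag has size at most 2, so the width is 2 − 1 = 1 and tw(G) ≤ 1. Since G has at least one edge (e.g. b–f), it is not an edgeless graph, so tw(G) ≥ 1. The upper and lower bounds meet at 1, so that is the treewidth.

Treewidth 1.
Bags: B1 = {b, f}  B2 = {f, g}  B3 = {d, g}  B4 = {a, d}  B5 = {a, e}  B6 = {c, e}
Tree: B1–B2, B2–B3, B3–B4, B4–B5, B5–B6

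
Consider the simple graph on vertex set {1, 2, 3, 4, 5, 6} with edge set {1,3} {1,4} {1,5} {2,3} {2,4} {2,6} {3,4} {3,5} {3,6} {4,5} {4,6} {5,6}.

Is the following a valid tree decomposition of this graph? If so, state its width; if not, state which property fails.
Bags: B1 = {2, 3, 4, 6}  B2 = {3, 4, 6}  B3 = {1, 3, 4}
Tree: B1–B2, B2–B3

A tree decomposition must satisfy three properties: every vertex lies in some bag; for every edge, both endpoints lie together in some bag; and for every vertex, the bags containing it form a connected subtree. Here vertex 5 appears in no bag, so the decomposition is invalid.

No — vertex 5 appears in no bag.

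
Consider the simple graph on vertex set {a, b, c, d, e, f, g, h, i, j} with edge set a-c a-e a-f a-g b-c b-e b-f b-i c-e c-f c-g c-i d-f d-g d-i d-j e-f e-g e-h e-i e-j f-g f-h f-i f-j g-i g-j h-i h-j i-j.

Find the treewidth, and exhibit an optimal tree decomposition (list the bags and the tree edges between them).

Treewidth 4.
Bags: B1 = {c, e, f, g, i}  B2 = {b, c, e, f, i}  B3 = {e, f, g, i, j}  B4 = {a, c, e, f, g}  B5 = {e, f, h, i, j}  B6 = {d, f, g, i, j}
Tree: B1–B2, B1–B3, B1–B4, B3–B5, B3–B6

Every bag has size at most 5, so the width is 5 − 1 = 4 and tw(G) ≤ 4. Conversely, {a, c, e, f, g} is a clique of size 5, and the vertices of any clique must share a bag in every tree decomposition; so some bag has ≥ 5 vertices and tw(G) ≥ 4. Hence tw(G) = 4 exactly.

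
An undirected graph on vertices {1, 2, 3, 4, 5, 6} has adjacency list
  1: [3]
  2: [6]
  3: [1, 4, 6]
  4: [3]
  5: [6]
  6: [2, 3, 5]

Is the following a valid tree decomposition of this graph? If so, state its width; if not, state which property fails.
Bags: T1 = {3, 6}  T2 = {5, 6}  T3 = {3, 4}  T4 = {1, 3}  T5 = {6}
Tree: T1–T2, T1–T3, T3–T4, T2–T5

A tree decomposition must satisfy three properties: every vertex lies in some bag; for every edge, both endpoints lie together in some bag; and for every vertex, the bags containing it form a connected subtree. Here vertex 2 appears in no bag, so the decomposition is invalid.

No — vertex 2 appears in no bag.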